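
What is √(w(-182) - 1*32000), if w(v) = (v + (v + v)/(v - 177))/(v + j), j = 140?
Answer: I*√4123636627/359 ≈ 178.87*I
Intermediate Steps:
w(v) = (v + 2*v/(-177 + v))/(140 + v) (w(v) = (v + (v + v)/(v - 177))/(v + 140) = (v + (2*v)/(-177 + v))/(140 + v) = (v + 2*v/(-177 + v))/(140 + v))
√(w(-182) - 1*32000) = √(-182*(-175 - 182)/(-24780 + (-182)² - 37*(-182)) - 1*32000) = √(-182*(-357)/(-24780 + 33124 + 6734) - 32000) = √(-182*(-357)/15078 - 32000) = √(-182*1/15078*(-357) - 32000) = √(1547/359 - 32000) = √(-11486453/359) = I*√4123636627/359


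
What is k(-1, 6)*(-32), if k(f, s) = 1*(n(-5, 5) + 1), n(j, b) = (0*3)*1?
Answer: -32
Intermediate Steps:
n(j, b) = 0 (n(j, b) = 0*1 = 0)
k(f, s) = 1 (k(f, s) = 1*(0 + 1) = 1*1 = 1)
k(-1, 6)*(-32) = 1*(-32) = -32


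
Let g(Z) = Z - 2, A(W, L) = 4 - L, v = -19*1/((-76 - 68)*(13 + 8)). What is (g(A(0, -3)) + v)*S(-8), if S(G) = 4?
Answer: 15139/756 ≈ 20.025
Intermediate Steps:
v = 19/3024 (v = -19/(21*(-144)) = -19/(-3024) = -19*(-1/3024) = 19/3024 ≈ 0.0062831)
g(Z) = -2 + Z
(g(A(0, -3)) + v)*S(-8) = ((-2 + (4 - 1*(-3))) + 19/3024)*4 = ((-2 + (4 + 3)) + 19/3024)*4 = ((-2 + 7) + 19/3024)*4 = (5 + 19/3024)*4 = (15139/3024)*4 = 15139/756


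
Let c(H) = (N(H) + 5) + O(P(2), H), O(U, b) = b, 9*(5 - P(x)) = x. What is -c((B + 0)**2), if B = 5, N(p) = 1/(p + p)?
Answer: -1501/50 ≈ -30.020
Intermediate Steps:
N(p) = 1/(2*p)
P(x) = 5 - x/9
c(H) = 5 + H + 1/(2*H) (c(H) = (1/(2*H) + 5) + H = (5 + 1/(2*H)) + H = 5 + H + 1/(2*H))
-c((B + 0)**2) = -(5 + (5 + 0)**2 + 1/(2*((5 + 0)**2))) = -(5 + 5**2 + 1/(2*(5**2))) = -(5 + 25 + (1/2)/25) = -(5 + 25 + (1/2)*(1/25)) = -(5 + 25 + 1/50) = -1*1501/50 = -1501/50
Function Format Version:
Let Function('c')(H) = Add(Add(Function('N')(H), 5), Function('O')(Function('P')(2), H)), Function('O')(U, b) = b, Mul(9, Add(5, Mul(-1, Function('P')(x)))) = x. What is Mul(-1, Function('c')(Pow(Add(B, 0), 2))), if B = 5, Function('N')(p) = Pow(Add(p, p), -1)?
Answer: Rational(-1501, 50) ≈ -30.020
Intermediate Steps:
Function('N')(p) = Mul(Rational(1, 2), Pow(p, -1)) (Function('N')(p) = Pow(Mul(2, p), -1) = Mul(Rational(1, 2), Pow(p, -1)))
Function('P')(x) = Add(5, Mul(Rational(-1, 9), x))
Function('c')(H) = Add(5, H, Mul(Rational(1, 2), Pow(H, -1))) (Function('c')(H) = Add(Add(Mul(Rational(1, 2), Pow(H, -1)), 5), H) = Add(Add(5, Mul(Rational(1, 2), Pow(H, -1))), H) = Add(5, H, Mul(Rational(1, 2), Pow(H, -1))))
Mul(-1, Function('c')(Pow(Add(B, 0), 2))) = Mul(-1, Add(5, Pow(Add(5, 0), 2), Mul(Rational(1, 2), Pow(Pow(Add(5, 0), 2), -1)))) = Mul(-1, Add(5, Pow(5, 2), Mul(Rational(1, 2), Pow(Pow(5, 2), -1)))) = Mul(-1, Add(5, 25, Mul(Rational(1, 2), Pow(25, -1)))) = Mul(-1, Add(5, 25, Mul(Rational(1, 2), Rational(1, 25)))) = Mul(-1, Add(5, 25, Rational(1, 50))) = Mul(-1, Rational(1501, 50)) = Rational(-1501, 50)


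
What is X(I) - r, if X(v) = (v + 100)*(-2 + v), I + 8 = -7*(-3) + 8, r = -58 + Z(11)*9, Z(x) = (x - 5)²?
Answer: 2033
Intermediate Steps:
Z(x) = (-5 + x)²
r = 266 (r = -58 + (-5 + 11)²*9 = -58 + 6²*9 = -58 + 36*9 = -58 + 324 = 266)
I = 21 (I = -8 + (-7*(-3) + 8) = -8 + (21 + 8) = -8 + 29 = 21)
X(v) = (-2 + v)*(100 + v) (X(v) = (100 + v)*(-2 + v) = (-2 + v)*(100 + v))
X(I) - r = (-200 + 21² + 98*21) - 1*266 = (-200 + 441 + 2058) - 266 = 2299 - 266 = 2033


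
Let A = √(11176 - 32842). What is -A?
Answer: -I*√21666 ≈ -147.19*I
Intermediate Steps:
A = I*√21666 (A = √(-21666) = I*√21666 ≈ 147.19*I)
-A = -I*√21666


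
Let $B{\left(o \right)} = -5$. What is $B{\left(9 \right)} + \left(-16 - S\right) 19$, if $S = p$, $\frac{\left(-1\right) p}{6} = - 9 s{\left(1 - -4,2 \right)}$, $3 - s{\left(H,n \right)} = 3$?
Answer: $-309$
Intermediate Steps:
$s{\left(H,n \right)} = 0$ ($s{\left(H,n \right)} = 3 - 3 = 0$)
$p = 0$ ($p = - 6 \left(\left(-9\right) 0\right) = \left(-6\right) 0 = 0$)
$S = 0$
$B{\left(9 \right)} + \left(-16 - S\right) 19 = -5 + \left(-16 - 0\right) 19 = -5 + \left(-16 + 0\right) 19 = -5 - 304 = -309$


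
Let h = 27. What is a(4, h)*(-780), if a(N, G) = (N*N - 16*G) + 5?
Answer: 320580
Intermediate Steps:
a(N, G) = 5 + N² - 16*G (a(N, G) = (N² - 16*G) + 5 = 5 + N² - 16*G)
a(4, h)*(-780) = (5 + 4² - 16*27)*(-780) = (5 + 16 - 432)*(-780) = -411*(-780) = 320580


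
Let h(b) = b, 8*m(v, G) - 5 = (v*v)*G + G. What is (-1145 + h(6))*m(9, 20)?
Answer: -1873655/8 ≈ -2.3421e+5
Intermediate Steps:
m(v, G) = 5/8 + G/8 + G*v**2/8 (m(v, G) = 5/8 + ((v*v)*G + G)/8 = 5/8 + (v**2*G + G)/8 = 5/8 + (G*v**2 + G)/8 = 5/8 + (G + G*v**2)/8 = 5/8 + (G/8 + G*v**2/8) = 5/8 + G/8 + G*v**2/8)
(-1145 + h(6))*m(9, 20) = (-1145 + 6)*(5/8 + (1/8)*20 + (1/8)*20*9**2) = -1139*(5/8 + 5/2 + (1/8)*20*81) = -1139*(5/8 + 5/2 + 405/2) = -1139*1645/8 = -1873655/8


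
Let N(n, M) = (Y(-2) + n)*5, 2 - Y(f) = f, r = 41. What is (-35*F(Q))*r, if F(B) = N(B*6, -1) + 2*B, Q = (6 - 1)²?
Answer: -1176700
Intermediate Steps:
Y(f) = 2 - f
N(n, M) = 20 + 5*n (N(n, M) = ((2 - 1*(-2)) + n)*5 = ((2 + 2) + n)*5 = (4 + n)*5 = 20 + 5*n)
Q = 25 (Q = 5² = 25)
F(B) = 20 + 32*B (F(B) = (20 + 5*(B*6)) + 2*B = (20 + 5*(6*B)) + 2*B = (20 + 30*B) + 2*B = 20 + 32*B)
(-35*F(Q))*r = -35*(20 + 32*25)*41 = -35*(20 + 800)*41 = -35*820*41 = -28700*41 = -1176700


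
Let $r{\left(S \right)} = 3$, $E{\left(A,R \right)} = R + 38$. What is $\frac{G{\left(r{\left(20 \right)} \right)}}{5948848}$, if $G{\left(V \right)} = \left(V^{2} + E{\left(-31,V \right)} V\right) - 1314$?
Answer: $- \frac{591}{2974424} \approx -0.00019869$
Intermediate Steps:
$E{\left(A,R \right)} = 38 + R$
$G{\left(V \right)} = -1314 + V^{2} + V \left(38 + V\right)$ ($G{\left(V \right)} = \left(V^{2} + \left(38 + V\right) V\right) - 1314 = \left(V^{2} + V \left(38 + V\right)\right) - 1314 = -1314 + V^{2} + V \left(38 + V\right)$)
$\frac{G{\left(r{\left(20 \right)} \right)}}{5948848} = \frac{-1314 + 3^{2} + 3 \left(38 + 3\right)}{5948848} = \left(-1314 + 9 + 3 \cdot 41\right) \frac{1}{5948848} = \left(-1314 + 9 + 123\right) \frac{1}{5948848} = \left(-1182\right) \frac{1}{5948848} = - \frac{591}{2974424}$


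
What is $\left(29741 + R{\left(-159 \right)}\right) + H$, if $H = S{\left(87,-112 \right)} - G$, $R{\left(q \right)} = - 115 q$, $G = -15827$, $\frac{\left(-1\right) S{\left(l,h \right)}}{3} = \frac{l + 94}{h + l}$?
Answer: $\frac{1596868}{25} \approx 63875.0$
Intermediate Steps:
$S{\left(l,h \right)} = - \frac{3 \left(94 + l\right)}{h + l}$ ($S{\left(l,h \right)} = - 3 \frac{l + 94}{h + l} = - 3 \frac{94 + l}{h + l} = - \frac{3 \left(94 + l\right)}{h + l}$)
$H = \frac{396218}{25}$ ($H = \frac{3 \left(-94 - 87\right)}{-112 + 87} - -15827 = \frac{3 \left(-94 - 87\right)}{-25} + 15827 = 3 \left(- \frac{1}{25}\right) \left(-181\right) + 15827 = \frac{543}{25} + 15827 = \frac{396218}{25} \approx 15849.0$)
$\left(29741 + R{\left(-159 \right)}\right) + H = \left(29741 - -18285\right) + \frac{396218}{25} = \left(29741 + 18285\right) + \frac{396218}{25} = 48026 + \frac{396218}{25} = \frac{1596868}{25}$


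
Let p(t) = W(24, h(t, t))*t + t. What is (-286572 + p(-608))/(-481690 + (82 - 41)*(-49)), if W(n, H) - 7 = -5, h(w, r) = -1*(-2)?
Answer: 96132/161233 ≈ 0.59623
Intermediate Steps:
h(w, r) = 2
W(n, H) = 2 (W(n, H) = 7 - 5 = 2)
p(t) = 3*t (p(t) = 2*t + t = 3*t)
(-286572 + p(-608))/(-481690 + (82 - 41)*(-49)) = (-286572 + 3*(-608))/(-481690 + (82 - 41)*(-49)) = (-286572 - 1824)/(-481690 + 41*(-49)) = -288396/(-481690 - 2009) = -288396/(-483699) = -288396*(-1/483699) = 96132/161233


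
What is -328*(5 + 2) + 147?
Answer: -2149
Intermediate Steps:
-328*(5 + 2) + 147 = -328*7 + 147 = -82*28 + 147 = -2296 + 147 = -2149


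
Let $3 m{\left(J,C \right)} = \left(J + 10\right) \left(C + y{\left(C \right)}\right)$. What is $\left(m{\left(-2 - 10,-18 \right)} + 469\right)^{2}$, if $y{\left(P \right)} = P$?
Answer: $243049$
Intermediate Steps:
$m{\left(J,C \right)} = \frac{2 C \left(10 + J\right)}{3}$ ($m{\left(J,C \right)} = \frac{\left(J + 10\right) \left(C + C\right)}{3} = \frac{\left(10 + J\right) 2 C}{3} = \frac{2 C \left(10 + J\right)}{3}$)
$\left(m{\left(-2 - 10,-18 \right)} + 469\right)^{2} = \left(\frac{2}{3} \left(-18\right) \left(10 - 12\right) + 469\right)^{2} = \left(\frac{2}{3} \left(-18\right) \left(-2\right) + 469\right)^{2} = \left(24 + 469\right)^{2} = 493^{2} = 243049$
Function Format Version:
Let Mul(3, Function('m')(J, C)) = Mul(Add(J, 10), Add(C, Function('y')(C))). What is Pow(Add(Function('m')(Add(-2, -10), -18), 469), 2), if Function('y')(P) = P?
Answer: 243049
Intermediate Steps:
Function('m')(J, C) = Mul(Rational(2, 3), C, Add(10, J)) (Function('m')(J, C) = Mul(Rational(1, 3), Mul(Add(J, 10), Add(C, C))) = Mul(Rational(1, 3), Mul(Add(10, J), Mul(2, C))) = Mul(Rational(1, 3), Mul(2, C, Add(10, J))) = Mul(Rational(2, 3), C, Add(10, J)))
Pow(Add(Function('m')(Add(-2, -10), -18), 469), 2) = Pow(Add(Mul(Rational(2, 3), -18, Add(10, Add(-2, -10))), 469), 2) = Pow(Add(Mul(Rational(2, 3), -18, Add(10, -12)), 469), 2) = Pow(Add(Mul(Rational(2, 3), -18, -2), 469), 2) = Pow(Add(24, 469), 2) = Pow(493, 2) = 243049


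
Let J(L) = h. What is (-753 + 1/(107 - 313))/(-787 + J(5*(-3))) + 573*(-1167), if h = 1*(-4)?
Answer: -108960368567/162946 ≈ -6.6869e+5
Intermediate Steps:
h = -4
J(L) = -4
(-753 + 1/(107 - 313))/(-787 + J(5*(-3))) + 573*(-1167) = (-753 + 1/(107 - 313))/(-787 - 4) + 573*(-1167) = (-753 + 1/(-206))/(-791) - 668691 = (-753 - 1/206)*(-1/791) - 668691 = -155119/206*(-1/791) - 668691 = 155119/162946 - 668691 = -108960368567/162946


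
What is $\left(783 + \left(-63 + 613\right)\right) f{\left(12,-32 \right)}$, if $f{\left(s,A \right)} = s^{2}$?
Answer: $191952$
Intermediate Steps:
$\left(783 + \left(-63 + 613\right)\right) f{\left(12,-32 \right)} = \left(783 + \left(-63 + 613\right)\right) 12^{2} = \left(783 + 550\right) 144 = 1333 \cdot 144 = 191952$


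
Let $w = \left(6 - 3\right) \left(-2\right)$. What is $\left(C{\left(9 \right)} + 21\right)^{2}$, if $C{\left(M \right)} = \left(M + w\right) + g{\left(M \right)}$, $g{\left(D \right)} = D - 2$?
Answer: $961$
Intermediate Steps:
$g{\left(D \right)} = -2 + D$ ($g{\left(D \right)} = D - 2 = -2 + D$)
$w = -6$ ($w = 3 \left(-2\right) = -6$)
$C{\left(M \right)} = -8 + 2 M$ ($C{\left(M \right)} = \left(M - 6\right) + \left(-2 + M\right) = \left(-6 + M\right) + \left(-2 + M\right) = -8 + 2 M$)
$\left(C{\left(9 \right)} + 21\right)^{2} = \left(\left(-8 + 2 \cdot 9\right) + 21\right)^{2} = \left(\left(-8 + 18\right) + 21\right)^{2} = \left(10 + 21\right)^{2} = 31^{2} = 961$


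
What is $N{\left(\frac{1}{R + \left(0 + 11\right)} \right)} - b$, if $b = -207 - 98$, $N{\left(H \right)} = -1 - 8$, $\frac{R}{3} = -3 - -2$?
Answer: $296$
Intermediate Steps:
$R = -3$ ($R = 3 \left(-3 - -2\right) = 3 \left(-3 + 2\right) = 3 \left(-1\right) = -3$)
$N{\left(H \right)} = -9$
$b = -305$
$N{\left(\frac{1}{R + \left(0 + 11\right)} \right)} - b = -9 - -305 = -9 + 305 = 296$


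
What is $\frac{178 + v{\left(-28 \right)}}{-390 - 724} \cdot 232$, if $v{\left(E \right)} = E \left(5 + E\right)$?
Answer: $- \frac{95352}{557} \approx -171.19$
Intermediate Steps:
$\frac{178 + v{\left(-28 \right)}}{-390 - 724} \cdot 232 = \frac{178 - 28 \left(5 - 28\right)}{-390 - 724} \cdot 232 = \frac{178 - -644}{-1114} \cdot 232 = \left(178 + 644\right) \left(- \frac{1}{1114}\right) 232 = 822 \left(- \frac{1}{1114}\right) 232 = \left(- \frac{411}{557}\right) 232 = - \frac{95352}{557}$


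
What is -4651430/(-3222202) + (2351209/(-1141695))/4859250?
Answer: 416211441855810811/288323748633566250 ≈ 1.4436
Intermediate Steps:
-4651430/(-3222202) + (2351209/(-1141695))/4859250 = -4651430*(-1/3222202) + (2351209*(-1/1141695))*(1/4859250) = 2325715/1611101 - 2351209/1141695*1/4859250 = 2325715/1611101 - 2351209/5547781428750 = 416211441855810811/288323748633566250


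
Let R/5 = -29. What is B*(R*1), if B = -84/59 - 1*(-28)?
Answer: -227360/59 ≈ -3853.6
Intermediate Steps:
R = -145 (R = 5*(-29) = -145)
B = 1568/59 (B = -84*1/59 + 28 = -84/59 + 28 = 1568/59 ≈ 26.576)
B*(R*1) = 1568*(-145*1)/59 = (1568/59)*(-145) = -227360/59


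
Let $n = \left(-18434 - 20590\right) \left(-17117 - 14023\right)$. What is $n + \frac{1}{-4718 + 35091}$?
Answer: $\frac{36909493145281}{30373} \approx 1.2152 \cdot 10^{9}$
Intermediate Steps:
$n = 1215207360$ ($n = \left(-39024\right) \left(-31140\right) = 1215207360$)
$n + \frac{1}{-4718 + 35091} = 1215207360 + \frac{1}{-4718 + 35091} = 1215207360 + \frac{1}{30373} = \frac{36909493145281}{30373}$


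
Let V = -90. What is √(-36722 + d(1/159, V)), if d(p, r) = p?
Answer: I*√928368723/159 ≈ 191.63*I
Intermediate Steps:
√(-36722 + d(1/159, V)) = √(-36722 + 1/159) = √(-5838797/159) = I*√928368723/159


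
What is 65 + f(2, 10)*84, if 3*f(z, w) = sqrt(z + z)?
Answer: 121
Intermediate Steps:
f(z, w) = sqrt(2)*sqrt(z)/3 (f(z, w) = sqrt(z + z)/3 = sqrt(2*z)/3 = (sqrt(2)*sqrt(z))/3 = sqrt(2)*sqrt(z)/3)
65 + f(2, 10)*84 = 65 + (sqrt(2)*sqrt(2)/3)*84 = 65 + (2/3)*84 = 65 + 56 = 121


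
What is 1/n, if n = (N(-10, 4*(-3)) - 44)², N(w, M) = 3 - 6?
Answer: 1/2209 ≈ 0.00045269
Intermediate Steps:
N(w, M) = -3
n = 2209 (n = (-3 - 44)² = (-47)² = 2209)
1/n = 1/2209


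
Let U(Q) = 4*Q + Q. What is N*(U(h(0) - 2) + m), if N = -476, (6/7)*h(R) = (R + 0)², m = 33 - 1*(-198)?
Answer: -105196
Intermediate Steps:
m = 231 (m = 33 + 198 = 231)
h(R) = 7*R²/6 (h(R) = 7*(R + 0)²/6 = 7*R²/6)
U(Q) = 5*Q
N*(U(h(0) - 2) + m) = -476*(5*((7/6)*0² - 2) + 231) = -476*(5*((7/6)*0 - 2) + 231) = -476*(5*(0 - 2) + 231) = -476*(5*(-2) + 231) = -476*(-10 + 231) = -476*221 = -105196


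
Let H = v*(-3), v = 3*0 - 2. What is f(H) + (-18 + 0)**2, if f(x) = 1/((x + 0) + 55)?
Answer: 19765/61 ≈ 324.02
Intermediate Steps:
v = -2 (v = 0 - 2 = -2)
H = 6 (H = -2*(-3) = 6)
f(x) = 1/(55 + x) (f(x) = 1/(x + 55) = 1/(55 + x))
f(H) + (-18 + 0)**2 = 1/(55 + 6) + (-18 + 0)**2 = 1/61 + (-18)**2 = 1/61 + 324 = 19765/61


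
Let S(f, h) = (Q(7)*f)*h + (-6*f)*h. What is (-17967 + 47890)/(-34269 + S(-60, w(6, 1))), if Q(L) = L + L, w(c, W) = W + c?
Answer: -29923/37629 ≈ -0.79521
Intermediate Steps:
Q(L) = 2*L
S(f, h) = 8*f*h (S(f, h) = ((2*7)*f)*h + (-6*f)*h = (14*f)*h - 6*f*h = 14*f*h - 6*f*h = 8*f*h)
(-17967 + 47890)/(-34269 + S(-60, w(6, 1))) = (-17967 + 47890)/(-34269 + 8*(-60)*(1 + 6)) = 29923/(-34269 + 8*(-60)*7) = 29923/(-34269 - 3360) = 29923/(-37629) = 29923*(-1/37629) = -29923/37629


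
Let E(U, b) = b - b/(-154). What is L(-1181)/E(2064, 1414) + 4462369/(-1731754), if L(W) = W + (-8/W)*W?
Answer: -92507997261/27110608870 ≈ -3.4122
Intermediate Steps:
E(U, b) = 155*b/154 (E(U, b) = b - b*(-1)/154 = b - (-1)*b/154 = b + b/154 = 155*b/154)
L(W) = -8 + W (L(W) = W - 8 = -8 + W)
L(-1181)/E(2064, 1414) + 4462369/(-1731754) = (-8 - 1181)/(((155/154)*1414)) + 4462369/(-1731754) = -1189/15655/11 + 4462369*(-1/1731754) = -1189*11/15655 - 4462369/1731754 = -13079/15655 - 4462369/1731754 = -92507997261/27110608870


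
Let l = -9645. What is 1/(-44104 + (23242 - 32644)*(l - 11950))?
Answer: 1/202992086 ≈ 4.9263e-9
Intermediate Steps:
1/(-44104 + (23242 - 32644)*(l - 11950)) = 1/(-44104 + (23242 - 32644)*(-9645 - 11950)) = 1/(-44104 - 9402*(-21595)) = 1/(-44104 + 203036190) = 1/202992086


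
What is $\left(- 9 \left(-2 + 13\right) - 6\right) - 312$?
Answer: $-417$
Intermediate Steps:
$\left(- 9 \left(-2 + 13\right) - 6\right) - 312 = \left(\left(-9\right) 11 - 6\right) - 312 = \left(-99 - 6\right) - 312 = -105 - 312 = -417$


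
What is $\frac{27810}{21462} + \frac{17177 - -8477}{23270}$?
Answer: $\frac{99810404}{41618395} \approx 2.3982$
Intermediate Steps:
$\frac{27810}{21462} + \frac{17177 - -8477}{23270} = 27810 \cdot \frac{1}{21462} + \left(17177 + 8477\right) \frac{1}{23270} = \frac{4635}{3577} + 25654 \cdot \frac{1}{23270} = \frac{4635}{3577} + \frac{12827}{11635} = \frac{99810404}{41618395}$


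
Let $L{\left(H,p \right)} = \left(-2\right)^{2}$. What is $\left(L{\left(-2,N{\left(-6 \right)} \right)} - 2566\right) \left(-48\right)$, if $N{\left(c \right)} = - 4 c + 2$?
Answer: $122976$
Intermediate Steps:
$N{\left(c \right)} = 2 - 4 c$
$L{\left(H,p \right)} = 4$
$\left(L{\left(-2,N{\left(-6 \right)} \right)} - 2566\right) \left(-48\right) = \left(4 - 2566\right) \left(-48\right) = \left(-2562\right) \left(-48\right) = 122976$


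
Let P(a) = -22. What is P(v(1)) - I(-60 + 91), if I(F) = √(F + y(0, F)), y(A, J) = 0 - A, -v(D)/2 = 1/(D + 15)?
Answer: -22 - √31 ≈ -27.568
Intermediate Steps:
v(D) = -2/(15 + D) (v(D) = -2/(D + 15) = -2/(15 + D))
y(A, J) = -A
I(F) = √F (I(F) = √(F - 1*0) = √(F + 0) = √F)
P(v(1)) - I(-60 + 91) = -22 - √(-60 + 91) = -22 - √31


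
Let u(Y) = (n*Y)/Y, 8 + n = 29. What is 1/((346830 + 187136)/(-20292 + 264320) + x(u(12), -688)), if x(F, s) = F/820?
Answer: 50025740/110744177 ≈ 0.45172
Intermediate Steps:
n = 21 (n = -8 + 29 = 21)
u(Y) = 21 (u(Y) = (21*Y)/Y = 21)
x(F, s) = F/820 (x(F, s) = F*(1/820) = F/820)
1/((346830 + 187136)/(-20292 + 264320) + x(u(12), -688)) = 1/((346830 + 187136)/(-20292 + 264320) + (1/820)*21) = 1/(533966/244028 + 21/820) = 1/(533966*(1/244028) + 21/820) = 1/(266983/122014 + 21/820) = 1/(110744177/50025740) = 50025740/110744177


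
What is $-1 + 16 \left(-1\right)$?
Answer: $-17$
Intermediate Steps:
$-1 + 16 \left(-1\right) = -1 - 16 = -17$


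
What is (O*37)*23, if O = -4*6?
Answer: -20424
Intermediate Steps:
O = -24
(O*37)*23 = -24*37*23 = -888*23 = -20424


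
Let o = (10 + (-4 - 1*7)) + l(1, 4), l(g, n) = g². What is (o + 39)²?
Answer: 1521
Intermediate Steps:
o = 0 (o = (10 + (-4 - 1*7)) + 1² = (10 + (-4 - 7)) + 1 = (10 - 11) + 1 = -1 + 1 = 0)
(o + 39)² = (0 + 39)² = 39² = 1521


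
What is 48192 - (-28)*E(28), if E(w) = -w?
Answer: 47408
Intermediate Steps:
48192 - (-28)*E(28) = 48192 - (-28)*(-1*28) = 48192 - (-28)*(-28) = 48192 - 1*784 = 48192 - 784 = 47408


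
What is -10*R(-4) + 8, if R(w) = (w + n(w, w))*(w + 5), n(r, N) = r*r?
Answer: -112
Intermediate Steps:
n(r, N) = r**2
R(w) = (5 + w)*(w + w**2) (R(w) = (w + w**2)*(w + 5) = (w + w**2)*(5 + w) = (5 + w)*(w + w**2))
-10*R(-4) + 8 = -(-40)*(5 + (-4)**2 + 6*(-4)) + 8 = -(-40)*(5 + 16 - 24) + 8 = -(-40)*(-3) + 8 = -10*12 + 8 = -120 + 8 = -112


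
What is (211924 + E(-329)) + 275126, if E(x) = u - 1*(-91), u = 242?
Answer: 487383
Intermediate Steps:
E(x) = 333 (E(x) = 242 - 1*(-91) = 242 + 91 = 333)
(211924 + E(-329)) + 275126 = (211924 + 333) + 275126 = 212257 + 275126 = 487383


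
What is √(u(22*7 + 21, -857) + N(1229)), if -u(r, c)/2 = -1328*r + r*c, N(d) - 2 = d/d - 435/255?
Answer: 2*√55253281/17 ≈ 874.50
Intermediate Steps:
N(d) = 22/17 (N(d) = 2 + (d/d - 435/255) = 2 + (1 - 435*1/255) = 2 + (1 - 29/17) = 2 - 12/17 = 22/17)
u(r, c) = 2656*r - 2*c*r (u(r, c) = -2*(-1328*r + r*c) = -2*(-1328*r + c*r) = 2656*r - 2*c*r)
√(u(22*7 + 21, -857) + N(1229)) = √(2*(22*7 + 21)*(1328 - 1*(-857)) + 22/17) = √(2*(154 + 21)*(1328 + 857) + 22/17) = √(2*175*2185 + 22/17) = √(764750 + 22/17) = √(13000772/17) = 2*√55253281/17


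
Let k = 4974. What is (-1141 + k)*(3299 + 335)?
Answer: 13929122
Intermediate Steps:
(-1141 + k)*(3299 + 335) = (-1141 + 4974)*(3299 + 335) = 3833*3634 = 13929122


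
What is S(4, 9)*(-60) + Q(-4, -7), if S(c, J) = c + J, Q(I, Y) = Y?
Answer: -787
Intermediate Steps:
S(c, J) = J + c
S(4, 9)*(-60) + Q(-4, -7) = (9 + 4)*(-60) - 7 = 13*(-60) - 7 = -780 - 7 = -787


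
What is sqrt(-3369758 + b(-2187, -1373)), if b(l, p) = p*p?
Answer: I*sqrt(1484629) ≈ 1218.5*I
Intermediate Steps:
b(l, p) = p**2
sqrt(-3369758 + b(-2187, -1373)) = sqrt(-3369758 + (-1373)**2) = sqrt(-3369758 + 1885129) = sqrt(-1484629) = I*sqrt(1484629)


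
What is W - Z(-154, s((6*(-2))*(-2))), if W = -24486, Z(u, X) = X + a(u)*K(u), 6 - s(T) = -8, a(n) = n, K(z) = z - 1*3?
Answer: -48678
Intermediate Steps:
K(z) = -3 + z (K(z) = z - 3 = -3 + z)
s(T) = 14 (s(T) = 6 - 1*(-8) = 6 + 8 = 14)
Z(u, X) = X + u*(-3 + u)
W - Z(-154, s((6*(-2))*(-2))) = -24486 - (14 - 154*(-3 - 154)) = -24486 - (14 - 154*(-157)) = -24486 - (14 + 24178) = -24486 - 1*24192 = -24486 - 24192 = -48678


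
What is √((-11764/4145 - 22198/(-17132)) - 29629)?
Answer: I*√37354662044181010930/35506070 ≈ 172.14*I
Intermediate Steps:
√((-11764/4145 - 22198/(-17132)) - 29629) = √((-11764*1/4145 - 22198*(-1/17132)) - 29629) = √((-11764/4145 + 11099/8566) - 29629) = √(-54765069/35506070 - 29629) = √(-1052064113099/35506070) = I*√37354662044181010930/35506070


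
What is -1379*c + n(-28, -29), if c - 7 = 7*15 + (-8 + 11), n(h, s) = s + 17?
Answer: -158597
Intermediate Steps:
n(h, s) = 17 + s
c = 115 (c = 7 + (7*15 + (-8 + 11)) = 7 + (105 + 3) = 7 + 108 = 115)
-1379*c + n(-28, -29) = -1379*115 + (17 - 29) = -158585 - 12 = -158597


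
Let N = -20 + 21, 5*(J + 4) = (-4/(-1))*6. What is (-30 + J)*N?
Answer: -146/5 ≈ -29.200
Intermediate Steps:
J = ⅘ (J = -4 + ((-4/(-1))*6)/5 = -4 + (-1*(-4)*6)/5 = -4 + (4*6)/5 = -4 + (⅕)*24 = -4 + 24/5 = ⅘ ≈ 0.80000)
N = 1
(-30 + J)*N = (-30 + ⅘)*1 = -146/5*1 = -146/5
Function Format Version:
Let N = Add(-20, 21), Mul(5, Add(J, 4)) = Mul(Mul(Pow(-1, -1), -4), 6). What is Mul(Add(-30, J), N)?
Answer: Rational(-146, 5) ≈ -29.200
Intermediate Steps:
J = Rational(4, 5) (J = Add(-4, Mul(Rational(1, 5), Mul(Mul(Pow(-1, -1), -4), 6))) = Add(-4, Mul(Rational(1, 5), Mul(Mul(-1, -4), 6))) = Add(-4, Mul(Rational(1, 5), Mul(4, 6))) = Add(-4, Mul(Rational(1, 5), 24)) = Add(-4, Rational(24, 5)) = Rational(4, 5) ≈ 0.80000)
N = 1
Mul(Add(-30, J), N) = Mul(Add(-30, Rational(4, 5)), 1) = Mul(Rational(-146, 5), 1) = Rational(-146, 5)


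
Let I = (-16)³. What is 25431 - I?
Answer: 29527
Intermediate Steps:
I = -4096
25431 - I = 25431 - 1*(-4096) = 25431 + 4096 = 29527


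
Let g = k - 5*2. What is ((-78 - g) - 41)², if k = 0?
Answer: 11881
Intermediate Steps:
g = -10 (g = 0 - 5*2 = 0 - 10 = -10)
((-78 - g) - 41)² = ((-78 - 1*(-10)) - 41)² = ((-78 + 10) - 41)² = (-68 - 41)² = (-109)² = 11881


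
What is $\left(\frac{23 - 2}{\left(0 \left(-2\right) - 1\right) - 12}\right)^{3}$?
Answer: $- \frac{9261}{2197} \approx -4.2153$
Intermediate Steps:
$\left(\frac{23 - 2}{\left(0 \left(-2\right) - 1\right) - 12}\right)^{3} = \left(\frac{21}{\left(0 - 1\right) - 12}\right)^{3} = \left(\frac{21}{-1 - 12}\right)^{3} = \left(\frac{21}{-13}\right)^{3} = \left(21 \left(- \frac{1}{13}\right)\right)^{3} = \left(- \frac{21}{13}\right)^{3} = - \frac{9261}{2197}$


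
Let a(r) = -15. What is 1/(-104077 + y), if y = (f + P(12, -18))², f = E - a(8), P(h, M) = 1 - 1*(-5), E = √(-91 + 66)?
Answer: -103661/10745647021 - 210*I/10745647021 ≈ -9.6468e-6 - 1.9543e-8*I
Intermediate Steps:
E = 5*I (E = √(-25) = 5*I ≈ 5.0*I)
P(h, M) = 6 (P(h, M) = 1 + 5 = 6)
f = 15 + 5*I (f = 5*I - 1*(-15) = 5*I + 15 = 15 + 5*I ≈ 15.0 + 5.0*I)
y = (21 + 5*I)² (y = ((15 + 5*I) + 6)² = (21 + 5*I)² ≈ 416.0 + 210.0*I)
1/(-104077 + y) = 1/(-104077 + (416 + 210*I)) = 1/(-103661 + 210*I) = (-103661 - 210*I)/10745647021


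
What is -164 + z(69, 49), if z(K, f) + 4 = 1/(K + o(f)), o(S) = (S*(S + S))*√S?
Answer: -5658743/33683 ≈ -168.00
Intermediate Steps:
o(S) = 2*S^(5/2) (o(S) = (S*(2*S))*√S = (2*S²)*√S = 2*S^(5/2))
z(K, f) = -4 + 1/(K + 2*f^(5/2))
-164 + z(69, 49) = -164 + (1 - 8*49^(5/2) - 4*69)/(69 + 2*49^(5/2)) = -164 + (1 - 8*16807 - 276)/(69 + 2*16807) = -164 + (1 - 134456 - 276)/(69 + 33614) = -164 - 134731/33683 = -5658743/33683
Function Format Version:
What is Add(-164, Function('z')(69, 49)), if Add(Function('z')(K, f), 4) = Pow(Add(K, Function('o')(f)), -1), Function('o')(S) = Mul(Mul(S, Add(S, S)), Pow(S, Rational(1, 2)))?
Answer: Rational(-5658743, 33683) ≈ -168.00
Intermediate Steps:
Function('o')(S) = Mul(2, Pow(S, Rational(5, 2))) (Function('o')(S) = Mul(Mul(S, Mul(2, S)), Pow(S, Rational(1, 2))) = Mul(Mul(2, Pow(S, 2)), Pow(S, Rational(1, 2))) = Mul(2, Pow(S, Rational(5, 2))))
Function('z')(K, f) = Add(-4, Pow(Add(K, Mul(2, Pow(f, Rational(5, 2)))), -1))
Add(-164, Function('z')(69, 49)) = Add(-164, Mul(Pow(Add(69, Mul(2, Pow(49, Rational(5, 2)))), -1), Add(1, Mul(-8, Pow(49, Rational(5, 2))), Mul(-4, 69)))) = Add(-164, Mul(Pow(Add(69, Mul(2, 16807)), -1), Add(1, Mul(-8, 16807), -276))) = Add(-164, Mul(Pow(Add(69, 33614), -1), Add(1, -134456, -276))) = Add(-164, Mul(Pow(33683, -1), -134731)) = Add(-164, Mul(Rational(1, 33683), -134731)) = Add(-164, Rational(-134731, 33683)) = Rational(-5658743, 33683)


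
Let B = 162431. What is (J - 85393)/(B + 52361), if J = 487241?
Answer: 50231/26849 ≈ 1.8709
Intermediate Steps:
(J - 85393)/(B + 52361) = (487241 - 85393)/(162431 + 52361) = 401848/214792 = 401848*(1/214792) = 50231/26849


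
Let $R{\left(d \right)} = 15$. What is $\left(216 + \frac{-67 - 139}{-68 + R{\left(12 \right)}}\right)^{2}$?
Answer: $\frac{135815716}{2809} \approx 48350.0$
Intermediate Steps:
$\left(216 + \frac{-67 - 139}{-68 + R{\left(12 \right)}}\right)^{2} = \left(216 + \frac{-67 - 139}{-68 + 15}\right)^{2} = \left(216 - \frac{206}{-53}\right)^{2} = \left(216 - - \frac{206}{53}\right)^{2} = \left(216 + \frac{206}{53}\right)^{2} = \left(\frac{11654}{53}\right)^{2} = \frac{135815716}{2809}$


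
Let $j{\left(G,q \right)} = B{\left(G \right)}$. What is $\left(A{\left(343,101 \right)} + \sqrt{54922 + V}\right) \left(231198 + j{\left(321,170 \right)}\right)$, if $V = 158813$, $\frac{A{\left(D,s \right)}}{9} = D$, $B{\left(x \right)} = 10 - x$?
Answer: $712748169 + 230887 \sqrt{213735} \approx 8.1949 \cdot 10^{8}$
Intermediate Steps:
$A{\left(D,s \right)} = 9 D$
$j{\left(G,q \right)} = 10 - G$
$\left(A{\left(343,101 \right)} + \sqrt{54922 + V}\right) \left(231198 + j{\left(321,170 \right)}\right) = \left(9 \cdot 343 + \sqrt{54922 + 158813}\right) \left(231198 + \left(10 - 321\right)\right) = \left(3087 + \sqrt{213735}\right) \left(231198 + \left(10 - 321\right)\right) = \left(3087 + \sqrt{213735}\right) \left(231198 - 311\right) = \left(3087 + \sqrt{213735}\right) 230887 = 712748169 + 230887 \sqrt{213735}$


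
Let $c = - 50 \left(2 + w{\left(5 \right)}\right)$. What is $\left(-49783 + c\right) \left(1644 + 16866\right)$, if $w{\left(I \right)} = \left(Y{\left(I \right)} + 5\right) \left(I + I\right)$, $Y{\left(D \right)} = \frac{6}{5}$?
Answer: $-980715330$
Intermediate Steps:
$Y{\left(D \right)} = \frac{6}{5}$ ($Y{\left(D \right)} = 6 \cdot \frac{1}{5} = \frac{6}{5}$)
$w{\left(I \right)} = \frac{62 I}{5}$ ($w{\left(I \right)} = \left(\frac{6}{5} + 5\right) \left(I + I\right) = \frac{31 \cdot 2 I}{5} = \frac{62 I}{5}$)
$c = -3200$ ($c = - 50 \left(2 + \frac{62}{5} \cdot 5\right) = - 50 \left(2 + 62\right) = \left(-50\right) 64 = -3200$)
$\left(-49783 + c\right) \left(1644 + 16866\right) = \left(-49783 - 3200\right) \left(1644 + 16866\right) = \left(-52983\right) 18510 = -980715330$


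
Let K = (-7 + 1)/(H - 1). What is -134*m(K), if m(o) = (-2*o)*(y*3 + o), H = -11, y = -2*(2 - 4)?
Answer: 1675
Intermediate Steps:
y = 4 (y = -2*(-2) = 4)
K = ½ (K = (-7 + 1)/(-11 - 1) = -6/(-12) = -6*(-1/12) = ½ ≈ 0.50000)
m(o) = -2*o*(12 + o) (m(o) = (-2*o)*(4*3 + o) = (-2*o)*(12 + o) = -2*o*(12 + o))
-134*m(K) = -(-268)*(12 + ½)/2 = -(-268)*25/(2*2) = -134*(-25/2) = 1675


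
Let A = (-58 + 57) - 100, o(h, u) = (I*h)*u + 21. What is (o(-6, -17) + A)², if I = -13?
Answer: 1976836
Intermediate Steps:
o(h, u) = 21 - 13*h*u (o(h, u) = (-13*h)*u + 21 = -13*h*u + 21 = 21 - 13*h*u)
A = -101 (A = -1 - 100 = -101)
(o(-6, -17) + A)² = ((21 - 13*(-6)*(-17)) - 101)² = ((21 - 1326) - 101)² = (-1305 - 101)² = (-1406)² = 1976836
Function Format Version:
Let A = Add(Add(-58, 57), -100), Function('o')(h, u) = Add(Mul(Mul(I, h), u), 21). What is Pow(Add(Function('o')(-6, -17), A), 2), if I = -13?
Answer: 1976836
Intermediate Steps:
Function('o')(h, u) = Add(21, Mul(-13, h, u)) (Function('o')(h, u) = Add(Mul(Mul(-13, h), u), 21) = Add(Mul(-13, h, u), 21) = Add(21, Mul(-13, h, u)))
A = -101 (A = Add(-1, -100) = -101)
Pow(Add(Function('o')(-6, -17), A), 2) = Pow(Add(Add(21, Mul(-13, -6, -17)), -101), 2) = Pow(Add(Add(21, -1326), -101), 2) = Pow(Add(-1305, -101), 2) = Pow(-1406, 2) = 1976836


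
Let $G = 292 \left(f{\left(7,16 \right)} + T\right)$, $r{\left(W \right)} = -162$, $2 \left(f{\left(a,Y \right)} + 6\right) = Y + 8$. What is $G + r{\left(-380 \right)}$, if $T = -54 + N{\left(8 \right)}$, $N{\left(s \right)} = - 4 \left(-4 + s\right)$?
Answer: $-18850$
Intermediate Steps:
$N{\left(s \right)} = 16 - 4 s$
$f{\left(a,Y \right)} = -2 + \frac{Y}{2}$ ($f{\left(a,Y \right)} = -6 + \frac{Y + 8}{2} = -6 + \frac{8 + Y}{2} = -6 + \left(4 + \frac{Y}{2}\right) = -2 + \frac{Y}{2}$)
$T = -70$ ($T = -54 + \left(16 - 32\right) = -54 - 16 = -70$)
$G = -18688$ ($G = 292 \left(\left(-2 + \frac{1}{2} \cdot 16\right) - 70\right) = 292 \left(\left(-2 + 8\right) - 70\right) = 292 \left(6 - 70\right) = 292 \left(-64\right) = -18688$)
$G + r{\left(-380 \right)} = -18688 - 162 = -18850$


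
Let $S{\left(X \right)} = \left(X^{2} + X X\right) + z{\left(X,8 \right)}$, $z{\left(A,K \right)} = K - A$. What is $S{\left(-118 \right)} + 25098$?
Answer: $53072$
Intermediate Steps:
$S{\left(X \right)} = 8 - X + 2 X^{2}$ ($S{\left(X \right)} = \left(X^{2} + X X\right) - \left(-8 + X\right) = \left(X^{2} + X^{2}\right) - \left(-8 + X\right) = 2 X^{2} - \left(-8 + X\right) = 8 - X + 2 X^{2}$)
$S{\left(-118 \right)} + 25098 = \left(8 - -118 + 2 \left(-118\right)^{2}\right) + 25098 = \left(8 + 118 + 2 \cdot 13924\right) + 25098 = \left(8 + 118 + 27848\right) + 25098 = 27974 + 25098 = 53072$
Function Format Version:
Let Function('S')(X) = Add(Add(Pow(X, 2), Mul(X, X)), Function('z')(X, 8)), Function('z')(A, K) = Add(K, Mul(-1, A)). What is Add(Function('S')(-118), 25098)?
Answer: 53072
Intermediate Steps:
Function('S')(X) = Add(8, Mul(-1, X), Mul(2, Pow(X, 2))) (Function('S')(X) = Add(Add(Pow(X, 2), Mul(X, X)), Add(8, Mul(-1, X))) = Add(Add(Pow(X, 2), Pow(X, 2)), Add(8, Mul(-1, X))) = Add(Mul(2, Pow(X, 2)), Add(8, Mul(-1, X))) = Add(8, Mul(-1, X), Mul(2, Pow(X, 2))))
Add(Function('S')(-118), 25098) = Add(Add(8, Mul(-1, -118), Mul(2, Pow(-118, 2))), 25098) = Add(Add(8, 118, Mul(2, 13924)), 25098) = Add(Add(8, 118, 27848), 25098) = Add(27974, 25098) = 53072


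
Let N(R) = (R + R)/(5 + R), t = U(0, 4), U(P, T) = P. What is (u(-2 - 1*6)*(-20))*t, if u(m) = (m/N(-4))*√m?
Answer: 0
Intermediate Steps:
t = 0
N(R) = 2*R/(5 + R) (N(R) = (2*R)/(5 + R) = 2*R/(5 + R))
u(m) = -m^(3/2)/8 (u(m) = (m/((2*(-4)/(5 - 4))))*√m = (m/((2*(-4)/1)))*√m = (m/((2*(-4)*1)))*√m = (m/(-8))*√m = (m*(-⅛))*√m = (-m/8)*√m = -m^(3/2)/8)
(u(-2 - 1*6)*(-20))*t = (-(-2 - 1*6)^(3/2)/8*(-20))*0 = (-(-2 - 6)^(3/2)/8*(-20))*0 = (-(-2)*I*√2*(-20))*0 = ((2*I*√2)*(-20))*0 = -40*I*√2*0 = 0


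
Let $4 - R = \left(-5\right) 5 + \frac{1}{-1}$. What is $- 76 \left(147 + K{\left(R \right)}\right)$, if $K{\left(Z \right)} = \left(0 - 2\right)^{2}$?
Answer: $-11476$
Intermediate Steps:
$R = 30$ ($R = 4 - \left(\left(-5\right) 5 + \frac{1}{-1}\right) = 4 - \left(-25 - 1\right) = 4 - -26 = 4 + 26 = 30$)
$K{\left(Z \right)} = 4$ ($K{\left(Z \right)} = \left(-2\right)^{2} = 4$)
$- 76 \left(147 + K{\left(R \right)}\right) = - 76 \left(147 + 4\right) = \left(-76\right) 151 = -11476$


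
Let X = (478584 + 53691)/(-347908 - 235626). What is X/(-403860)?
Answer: 35485/15711069416 ≈ 2.2586e-6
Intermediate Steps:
X = -532275/583534 (X = 532275/(-583534) = 532275*(-1/583534) = -532275/583534 ≈ -0.91216)
X/(-403860) = -532275/583534/(-403860) = -532275/583534*(-1/403860) = 35485/15711069416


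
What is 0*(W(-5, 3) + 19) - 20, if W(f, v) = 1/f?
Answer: -20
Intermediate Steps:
W(f, v) = 1/f
0*(W(-5, 3) + 19) - 20 = 0*(1/(-5) + 19) - 20 = 0*(-⅕ + 19) - 20 = 0*(94/5) - 20 = 0 - 20 = -20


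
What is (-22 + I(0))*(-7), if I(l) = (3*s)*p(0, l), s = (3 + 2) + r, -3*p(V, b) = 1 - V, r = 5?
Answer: 224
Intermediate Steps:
p(V, b) = -⅓ + V/3 (p(V, b) = -(1 - V)/3 = -⅓ + V/3)
s = 10 (s = (3 + 2) + 5 = 5 + 5 = 10)
I(l) = -10 (I(l) = (3*10)*(-⅓ + (⅓)*0) = 30*(-⅓ + 0) = 30*(-⅓) = -10)
(-22 + I(0))*(-7) = (-22 - 10)*(-7) = -32*(-7) = 224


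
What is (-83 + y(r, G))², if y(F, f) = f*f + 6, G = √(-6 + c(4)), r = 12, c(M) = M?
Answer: 6241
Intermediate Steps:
G = I*√2 (G = √(-6 + 4) = √(-2) = I*√2 ≈ 1.4142*I)
y(F, f) = 6 + f² (y(F, f) = f² + 6 = 6 + f²)
(-83 + y(r, G))² = (-83 + (6 + (I*√2)²))² = (-83 + (6 - 2))² = (-83 + 4)² = (-79)² = 6241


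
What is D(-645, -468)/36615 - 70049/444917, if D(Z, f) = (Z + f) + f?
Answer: -1089419304/5430211985 ≈ -0.20062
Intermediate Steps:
D(Z, f) = Z + 2*f
D(-645, -468)/36615 - 70049/444917 = (-645 + 2*(-468))/36615 - 70049/444917 = (-645 - 936)*(1/36615) - 70049*1/444917 = -1581*1/36615 - 70049/444917 = -527/12205 - 70049/444917 = -1089419304/5430211985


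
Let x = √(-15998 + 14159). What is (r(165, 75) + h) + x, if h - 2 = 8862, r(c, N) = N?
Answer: 8939 + I*√1839 ≈ 8939.0 + 42.884*I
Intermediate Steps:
h = 8864 (h = 2 + 8862 = 8864)
x = I*√1839 (x = √(-1839) = I*√1839 ≈ 42.884*I)
(r(165, 75) + h) + x = (75 + 8864) + I*√1839 = 8939 + I*√1839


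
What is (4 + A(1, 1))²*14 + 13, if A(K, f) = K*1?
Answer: 363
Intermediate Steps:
A(K, f) = K
(4 + A(1, 1))²*14 + 13 = (4 + 1)²*14 + 13 = 5²*14 + 13 = 25*14 + 13 = 350 + 13 = 363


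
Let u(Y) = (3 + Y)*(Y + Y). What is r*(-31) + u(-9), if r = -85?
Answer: 2743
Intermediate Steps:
u(Y) = 2*Y*(3 + Y) (u(Y) = (3 + Y)*(2*Y) = 2*Y*(3 + Y))
r*(-31) + u(-9) = -85*(-31) + 2*(-9)*(3 - 9) = 2635 + 2*(-9)*(-6) = 2635 + 108 = 2743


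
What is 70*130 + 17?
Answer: 9117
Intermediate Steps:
70*130 + 17 = 9100 + 17 = 9117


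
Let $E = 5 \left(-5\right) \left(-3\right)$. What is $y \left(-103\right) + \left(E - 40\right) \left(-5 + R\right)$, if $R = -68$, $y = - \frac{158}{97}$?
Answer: $- \frac{231561}{97} \approx -2387.2$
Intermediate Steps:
$y = - \frac{158}{97}$ ($y = \left(-158\right) \frac{1}{97} = - \frac{158}{97} \approx -1.6289$)
$E = 75$ ($E = \left(-25\right) \left(-3\right) = 75$)
$y \left(-103\right) + \left(E - 40\right) \left(-5 + R\right) = \left(- \frac{158}{97}\right) \left(-103\right) + \left(75 - 40\right) \left(-5 - 68\right) = \frac{16274}{97} + 35 \left(-73\right) = \frac{16274}{97} - 2555 = - \frac{231561}{97}$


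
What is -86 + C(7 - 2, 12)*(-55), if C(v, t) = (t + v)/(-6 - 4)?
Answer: 15/2 ≈ 7.5000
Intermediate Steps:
C(v, t) = -t/10 - v/10 (C(v, t) = (t + v)/(-10) = (t + v)*(-1/10) = -t/10 - v/10)
-86 + C(7 - 2, 12)*(-55) = -86 + (-1/10*12 - (7 - 2)/10)*(-55) = -86 + (-6/5 - 1/10*5)*(-55) = -86 + (-6/5 - 1/2)*(-55) = -86 - 17/10*(-55) = -86 + 187/2 = 15/2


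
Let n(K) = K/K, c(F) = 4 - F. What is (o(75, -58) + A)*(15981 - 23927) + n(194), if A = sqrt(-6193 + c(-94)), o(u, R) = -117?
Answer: 929683 - 7946*I*sqrt(6095) ≈ 9.2968e+5 - 6.2035e+5*I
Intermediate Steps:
n(K) = 1
A = I*sqrt(6095) (A = sqrt(-6193 + (4 - 1*(-94))) = sqrt(-6193 + (4 + 94)) = sqrt(-6193 + 98) = sqrt(-6095) = I*sqrt(6095) ≈ 78.07*I)
(o(75, -58) + A)*(15981 - 23927) + n(194) = (-117 + I*sqrt(6095))*(15981 - 23927) + 1 = (-117 + I*sqrt(6095))*(-7946) + 1 = (929682 - 7946*I*sqrt(6095)) + 1 = 929683 - 7946*I*sqrt(6095)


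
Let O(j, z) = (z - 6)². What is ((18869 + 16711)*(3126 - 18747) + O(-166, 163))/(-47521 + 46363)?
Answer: 555770531/1158 ≈ 4.7994e+5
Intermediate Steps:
O(j, z) = (-6 + z)²
((18869 + 16711)*(3126 - 18747) + O(-166, 163))/(-47521 + 46363) = ((18869 + 16711)*(3126 - 18747) + (-6 + 163)²)/(-47521 + 46363) = (35580*(-15621) + 157²)/(-1158) = (-555795180 + 24649)*(-1/1158) = -555770531*(-1/1158) = 555770531/1158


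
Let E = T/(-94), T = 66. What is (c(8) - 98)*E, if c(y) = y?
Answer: 2970/47 ≈ 63.191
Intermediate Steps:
E = -33/47 (E = 66/(-94) = 66*(-1/94) = -33/47 ≈ -0.70213)
(c(8) - 98)*E = (8 - 98)*(-33/47) = -90*(-33/47) = 2970/47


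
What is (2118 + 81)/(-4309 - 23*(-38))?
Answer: -733/1145 ≈ -0.64017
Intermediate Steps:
(2118 + 81)/(-4309 - 23*(-38)) = 2199/(-4309 + 874) = 2199/(-3435) = 2199*(-1/3435) = -733/1145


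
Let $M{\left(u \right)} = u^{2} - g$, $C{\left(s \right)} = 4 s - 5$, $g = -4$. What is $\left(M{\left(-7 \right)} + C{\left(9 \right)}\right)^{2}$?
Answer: $7056$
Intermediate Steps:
$C{\left(s \right)} = -5 + 4 s$ ($C{\left(s \right)} = 4 s - 5 = -5 + 4 s$)
$M{\left(u \right)} = 4 + u^{2}$ ($M{\left(u \right)} = u^{2} - -4 = u^{2} + 4 = 4 + u^{2}$)
$\left(M{\left(-7 \right)} + C{\left(9 \right)}\right)^{2} = \left(\left(4 + \left(-7\right)^{2}\right) + \left(-5 + 4 \cdot 9\right)\right)^{2} = \left(\left(4 + 49\right) + \left(-5 + 36\right)\right)^{2} = \left(53 + 31\right)^{2} = 84^{2} = 7056$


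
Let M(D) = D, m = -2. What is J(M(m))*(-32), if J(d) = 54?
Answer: -1728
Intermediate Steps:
J(M(m))*(-32) = 54*(-32) = -1728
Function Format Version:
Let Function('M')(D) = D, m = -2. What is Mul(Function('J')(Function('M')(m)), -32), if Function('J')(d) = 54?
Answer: -1728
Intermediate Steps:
Mul(Function('J')(Function('M')(m)), -32) = Mul(54, -32) = -1728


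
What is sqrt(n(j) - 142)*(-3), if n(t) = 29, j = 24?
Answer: -3*I*sqrt(113) ≈ -31.89*I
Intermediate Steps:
sqrt(n(j) - 142)*(-3) = sqrt(29 - 142)*(-3) = sqrt(-113)*(-3) = (I*sqrt(113))*(-3) = -3*I*sqrt(113)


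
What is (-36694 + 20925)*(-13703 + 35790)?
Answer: -348289903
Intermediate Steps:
(-36694 + 20925)*(-13703 + 35790) = -15769*22087 = -348289903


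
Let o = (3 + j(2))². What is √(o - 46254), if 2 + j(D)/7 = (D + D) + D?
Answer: I*√45293 ≈ 212.82*I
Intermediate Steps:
j(D) = -14 + 21*D (j(D) = -14 + 7*((D + D) + D) = -14 + 7*(2*D + D) = -14 + 7*(3*D) = -14 + 21*D)
o = 961 (o = (3 + (-14 + 21*2))² = (3 + (-14 + 42))² = (3 + 28)² = 31² = 961)
√(o - 46254) = √(961 - 46254) = √(-45293) = I*√45293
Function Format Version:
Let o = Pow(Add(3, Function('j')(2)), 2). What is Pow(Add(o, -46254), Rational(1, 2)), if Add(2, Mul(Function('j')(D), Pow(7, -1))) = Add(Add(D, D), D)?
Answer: Mul(I, Pow(45293, Rational(1, 2))) ≈ Mul(212.82, I)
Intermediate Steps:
Function('j')(D) = Add(-14, Mul(21, D)) (Function('j')(D) = Add(-14, Mul(7, Add(Add(D, D), D))) = Add(-14, Mul(7, Add(Mul(2, D), D))) = Add(-14, Mul(7, Mul(3, D))) = Add(-14, Mul(21, D)))
o = 961 (o = Pow(Add(3, Add(-14, Mul(21, 2))), 2) = Pow(Add(3, Add(-14, 42)), 2) = Pow(Add(3, 28), 2) = Pow(31, 2) = 961)
Pow(Add(o, -46254), Rational(1, 2)) = Pow(Add(961, -46254), Rational(1, 2)) = Pow(-45293, Rational(1, 2)) = Mul(I, Pow(45293, Rational(1, 2)))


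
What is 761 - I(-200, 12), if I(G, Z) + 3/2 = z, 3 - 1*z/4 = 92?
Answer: 2237/2 ≈ 1118.5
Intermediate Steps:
z = -356 (z = 12 - 4*92 = 12 - 368 = -356)
I(G, Z) = -715/2 (I(G, Z) = -3/2 - 356 = -715/2)
761 - I(-200, 12) = 761 - 1*(-715/2) = 761 + 715/2 = 2237/2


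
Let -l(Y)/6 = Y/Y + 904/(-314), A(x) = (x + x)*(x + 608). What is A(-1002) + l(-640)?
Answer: 123965202/157 ≈ 7.8959e+5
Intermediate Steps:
A(x) = 2*x*(608 + x) (A(x) = (2*x)*(608 + x) = 2*x*(608 + x))
l(Y) = 1770/157 (l(Y) = -6*(Y/Y + 904/(-314)) = -6*(1 + 904*(-1/314)) = -6*(1 - 452/157) = -6*(-295/157) = 1770/157)
A(-1002) + l(-640) = 2*(-1002)*(608 - 1002) + 1770/157 = 2*(-1002)*(-394) + 1770/157 = 789576 + 1770/157 = 123965202/157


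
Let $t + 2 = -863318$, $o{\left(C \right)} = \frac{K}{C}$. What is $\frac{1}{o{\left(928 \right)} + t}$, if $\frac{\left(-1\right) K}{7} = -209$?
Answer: $- \frac{928}{801159497} \approx -1.1583 \cdot 10^{-6}$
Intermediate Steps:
$K = 1463$ ($K = \left(-7\right) \left(-209\right) = 1463$)
$o{\left(C \right)} = \frac{1463}{C}$
$t = -863320$ ($t = -2 - 863318 = -863320$)
$\frac{1}{o{\left(928 \right)} + t} = \frac{1}{\frac{1463}{928} - 863320} = \frac{1}{- \frac{801159497}{928}} = - \frac{928}{801159497}$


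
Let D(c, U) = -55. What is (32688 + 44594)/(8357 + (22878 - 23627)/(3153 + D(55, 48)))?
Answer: 239419636/25889237 ≈ 9.2478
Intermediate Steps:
(32688 + 44594)/(8357 + (22878 - 23627)/(3153 + D(55, 48))) = (32688 + 44594)/(8357 + (22878 - 23627)/(3153 - 55)) = 77282/(8357 - 749/3098) = 77282/(25889237/3098) = 77282*(3098/25889237) = 239419636/25889237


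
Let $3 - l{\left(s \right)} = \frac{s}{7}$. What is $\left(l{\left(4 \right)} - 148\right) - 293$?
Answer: $- \frac{3070}{7} \approx -438.57$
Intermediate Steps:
$l{\left(s \right)} = 3 - \frac{s}{7}$
$\left(l{\left(4 \right)} - 148\right) - 293 = \left(\left(3 - \frac{4}{7}\right) - 148\right) - 293 = \left(\frac{17}{7} - 148\right) - 293 = - \frac{1019}{7} - 293 = - \frac{3070}{7}$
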